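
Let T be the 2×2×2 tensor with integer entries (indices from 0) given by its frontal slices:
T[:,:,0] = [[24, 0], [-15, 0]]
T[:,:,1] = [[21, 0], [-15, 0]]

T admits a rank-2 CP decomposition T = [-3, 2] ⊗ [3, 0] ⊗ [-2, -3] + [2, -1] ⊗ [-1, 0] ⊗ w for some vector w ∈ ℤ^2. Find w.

w = [-3, 3]

Subtract the known terms from T to get the rank-1 residual R = [2, -1] ⊗ [-1, 0] ⊗ w, so R[i,j,k] = a[i]·b[j]·w[k]. Pick indices with nonzero a[0]·b[0] = (2)·(-1) = -2. Only the fibre through (0,0,·) is needed: R[0,0,:] = T[0,0,:] − Σₗ aₗ[0]bₗ[0]cₗ = [24, 21] − (-3)·(3)·[-2, -3] = [6, -6]. Then w[k] = R[0,0,k] / -2 for each k, giving w = [6, -6] / -2 = [-3, 3].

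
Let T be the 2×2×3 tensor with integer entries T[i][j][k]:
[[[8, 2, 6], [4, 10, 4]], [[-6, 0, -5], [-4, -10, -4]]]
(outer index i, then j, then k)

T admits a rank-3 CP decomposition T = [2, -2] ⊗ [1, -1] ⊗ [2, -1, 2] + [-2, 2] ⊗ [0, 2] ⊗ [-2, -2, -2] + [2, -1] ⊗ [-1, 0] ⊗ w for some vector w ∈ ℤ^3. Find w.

Subtract the known terms from T to get the rank-1 residual R = [2, -1] ⊗ [-1, 0] ⊗ w, so R[i,j,k] = a[i]·b[j]·w[k]. Pick indices with nonzero a[0]·b[0] = (2)·(-1) = -2. Only the fibre through (0,0,·) is needed: R[0,0,:] = T[0,0,:] − Σₗ aₗ[0]bₗ[0]cₗ = [8, 2, 6] − (2)·(1)·[2, -1, 2] − (-2)·(0)·[-2, -2, -2] = [4, 4, 2]. Then w[k] = R[0,0,k] / -2 for each k, giving w = [4, 4, 2] / -2 = [-2, -2, -1].

w = [-2, -2, -1]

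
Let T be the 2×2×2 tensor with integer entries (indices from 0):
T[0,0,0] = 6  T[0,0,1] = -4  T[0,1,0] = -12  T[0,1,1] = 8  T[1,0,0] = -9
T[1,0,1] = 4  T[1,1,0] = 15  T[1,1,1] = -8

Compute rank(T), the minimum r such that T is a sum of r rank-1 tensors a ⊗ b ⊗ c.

2

Lower bound: the mode-3 unfolding of T (rows indexed by k, columns by (i,j) = (0,0), (0,1), (1,0), (1,1)) is [[6, -12, -9, 15], [-4, 8, 4, -8]].
There the 2×2 minor on rows k ∈ {0, 1}, columns (i,j) ∈ {(0,0), (1,0)} is det [[6, -9], [-4, 4]] = -12 ≠ 0, so this unfolding has rank ≥ 2; CP rank is at least every unfolding rank, so rank(T) ≥ 2. (Unfolding ranks only ever bound the CP rank from below — rank(T) can be strictly larger than all of them — so the matching upper bound has to come from an explicit 2-term decomposition.)
Upper bound — finding two terms. Write S_k = T[:,:,k] for the frontal slices: S₀ = [[6, -12], [-9, 15]], S₁ = [[-4, 8], [4, -8]].
If T = a₁ ⊗ b₁ ⊗ c₁ + a₂ ⊗ b₂ ⊗ c₂ then each S_k = c₁[k]·a₁b₁ᵀ + c₂[k]·a₂b₂ᵀ. S₀ and S₁ are linearly independent, so a₁b₁ᵀ and a₂b₂ᵀ must span the same plane of matrices: they are the rank-1 matrices of the form x·S₀ + y·S₁.
det(x·S₀ + y·S₁) is −18·x² + 12·xy = (-6)·(3·x − 2·y)(x), vanishing at (x:y) = (2:3) and (0:1).
M₁ = 2·S₀ + 3·S₁ = [[0, 0], [-6, 6]] = (-6)·[0, 1][1, -1]ᵀ and M₂ = S₁ = [[-4, 8], [4, -8]] = (-4)·[1, -1][1, -2]ᵀ, so take a₁ = [0, 1], b₁ = [1, -1], a₂ = [1, -1], b₂ = [1, -2].
Each slice is an integer combination of E₁ = a₁b₁ᵀ and E₂ = a₂b₂ᵀ: S₀ = −3·E₁ + 6·E₂, S₁ = −4·E₂; reading off coefficients, c₁ = [-3, 0] and c₂ = [6, -4].
Hence T = [0, 1] ⊗ [1, -1] ⊗ [-3, 0] + [1, -1] ⊗ [1, -2] ⊗ [6, -4], so rank(T) ≤ 2.
These bounds meet, so rank(T) = 2.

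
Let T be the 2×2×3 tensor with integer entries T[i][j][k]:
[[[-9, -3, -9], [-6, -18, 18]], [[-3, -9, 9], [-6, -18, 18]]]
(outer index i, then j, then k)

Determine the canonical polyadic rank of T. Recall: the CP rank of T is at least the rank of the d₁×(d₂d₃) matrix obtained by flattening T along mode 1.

Lower bound: in the mode-3 unfolding of T (rows indexed by k, columns by (i,j)) the 2×2 minor on rows k ∈ {0, 1}, columns (i,j) ∈ {(0,0), (0,1)} is det [[-9, -6], [-3, -18]] = 144 ≠ 0, so that unfolding has rank ≥ 2 and hence rank(T) ≥ 2 (CP rank is at least every unfolding rank, though it can be larger).
Upper bound: with S_k = T[:,:,k], the two rank-1 terms a₁b₁ᵀ, a₂b₂ᵀ are the rank-1 members of the pencil x·S₀ + y·S₁.
det(x·S₀ + y·S₁) is 36·x² + 72·xy − 108·y² = 36·(x + 3·y)(x − y), vanishing at (x:y) = (3:-1) and (1:1).
M₁ = 3·S₀ − S₁ = [[-24, 0], [0, 0]] = (-24)·[1, 0][1, 0]ᵀ and M₂ = S₀ + S₁ = [[-12, -24], [-12, -24]] = (-12)·[1, 1][1, 2]ᵀ, so take a₁ = [1, 0], b₁ = [1, 0], a₂ = [1, 1], b₂ = [1, 2].
Each slice is an integer combination of E₁ = a₁b₁ᵀ and E₂ = a₂b₂ᵀ: S₀ = −6·E₁ − 3·E₂, S₁ = 6·E₁ − 9·E₂, S₂ = −18·E₁ + 9·E₂; reading off coefficients, c₁ = [-6, 6, -18] and c₂ = [-3, -9, 9].
Hence T = [1, 0] (x) [1, 0] (x) [-6, 6, -18] + [1, 1] (x) [1, 2] (x) [-3, -9, 9], so rank(T) ≤ 2.
These bounds meet, so rank(T) = 2.

2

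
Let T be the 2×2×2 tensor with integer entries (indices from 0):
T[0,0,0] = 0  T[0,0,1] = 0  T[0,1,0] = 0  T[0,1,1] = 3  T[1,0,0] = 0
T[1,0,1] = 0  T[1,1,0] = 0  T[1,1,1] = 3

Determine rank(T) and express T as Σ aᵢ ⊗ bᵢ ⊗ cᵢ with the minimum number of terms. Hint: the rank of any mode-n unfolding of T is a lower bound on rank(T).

Lower bound: T ≠ 0 (e.g. T[0,1,1] = 3), so rank(T) ≥ 1.
Upper bound: if T = a ⊗ b ⊗ c then every fibre of T is a multiple of the corresponding factor, so read the factors off the fibres through the nonzero entry T[0,1,1] = 3.
The mode-1 fibre T[:,1,1] = [3, 3] gives a = (1, 1) (primitive direction); the mode-2 fibre T[0,:,1] = [0, 3] gives b = (0, 1); then c[k] = T[0,1,k] / (a[0]·b[1]) = [0, 3] / 1 = (0, 3).
Expanding (1, 1) ⊗ (0, 1) ⊗ (0, 3) reproduces all 8 entries of T, so T = (1, 1) ⊗ (0, 1) ⊗ (0, 3) and rank(T) ≤ 1.
These bounds meet, so rank(T) = 1.

rank(T) = 1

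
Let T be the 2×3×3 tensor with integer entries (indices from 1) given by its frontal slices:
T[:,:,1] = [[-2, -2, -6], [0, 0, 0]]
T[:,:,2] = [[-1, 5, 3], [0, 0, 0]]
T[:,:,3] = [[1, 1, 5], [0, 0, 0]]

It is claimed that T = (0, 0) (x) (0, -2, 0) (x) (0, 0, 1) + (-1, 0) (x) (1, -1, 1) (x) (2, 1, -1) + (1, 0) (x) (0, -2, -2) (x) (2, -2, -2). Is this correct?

No

Reconstruct entry (1,2,3) from the claimed factors: Σₗ aₗ[1]bₗ[2]cₗ[3] = (0)·(-2)·(1) + (-1)·(-1)·(-1) + (1)·(-2)·(-2) = 3, but T[1,2,3] = 1. The claim is false.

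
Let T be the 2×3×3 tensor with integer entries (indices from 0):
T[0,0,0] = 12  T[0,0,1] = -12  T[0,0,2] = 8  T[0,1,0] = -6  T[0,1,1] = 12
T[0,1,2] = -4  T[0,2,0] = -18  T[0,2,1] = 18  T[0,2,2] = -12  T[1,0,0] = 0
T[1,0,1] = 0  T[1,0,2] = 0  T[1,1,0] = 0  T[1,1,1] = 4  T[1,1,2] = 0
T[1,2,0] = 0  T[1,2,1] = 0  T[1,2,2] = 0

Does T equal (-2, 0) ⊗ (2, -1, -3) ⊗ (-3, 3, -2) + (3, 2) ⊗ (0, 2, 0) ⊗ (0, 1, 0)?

Yes

Reconstruct entrywise from the claimed factors. For example, T[1,2,2] = 0 and Σₗ aₗ[1]bₗ[2]cₗ[2] = (0)·(-3)·(-2) + (2)·(0)·(0) = 0; checking all 18 entries, every one matches. The claim holds.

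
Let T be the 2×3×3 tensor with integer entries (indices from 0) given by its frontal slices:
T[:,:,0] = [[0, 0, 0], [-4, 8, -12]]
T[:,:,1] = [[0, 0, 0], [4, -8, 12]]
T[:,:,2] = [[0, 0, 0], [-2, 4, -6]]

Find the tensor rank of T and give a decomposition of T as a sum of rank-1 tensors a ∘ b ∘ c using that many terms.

rank(T) = 1

Lower bound: T ≠ 0 (e.g. T[1,0,0] = -4), so rank(T) ≥ 1.
Upper bound: the mode-1 fibre T[:,0,0] = [0, -4] gives a = [0, 1] (primitive direction); the mode-2 fibre T[1,:,0] = [-4, 8, -12] gives b = [1, -2, 3]; then c[k] = T[1,0,k] / (a[1]·b[0]) = [-4, 4, -2] / 1 = [-4, 4, -2].
Expanding [0, 1] ∘ [1, -2, 3] ∘ [-4, 4, -2] reproduces all 18 entries of T, so T = [0, 1] ∘ [1, -2, 3] ∘ [-4, 4, -2] and rank(T) ≤ 1.
These bounds meet, so rank(T) = 1.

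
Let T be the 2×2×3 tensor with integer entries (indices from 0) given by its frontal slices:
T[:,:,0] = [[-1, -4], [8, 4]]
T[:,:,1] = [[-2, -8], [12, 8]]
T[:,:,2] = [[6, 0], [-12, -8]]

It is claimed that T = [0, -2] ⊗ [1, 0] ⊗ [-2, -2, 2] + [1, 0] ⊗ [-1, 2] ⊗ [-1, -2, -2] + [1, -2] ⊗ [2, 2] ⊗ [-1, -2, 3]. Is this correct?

No

Reconstruct entry (0,0,2) from the claimed factors: Σₗ aₗ[0]bₗ[0]cₗ[2] = (0)·(1)·(2) + (1)·(-1)·(-2) + (1)·(2)·(3) = 8, but T[0,0,2] = 6. The claim is false.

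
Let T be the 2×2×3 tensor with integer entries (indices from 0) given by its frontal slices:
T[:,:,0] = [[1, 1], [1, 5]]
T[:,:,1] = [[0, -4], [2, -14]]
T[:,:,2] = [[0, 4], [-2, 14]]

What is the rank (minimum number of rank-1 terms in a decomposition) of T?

2

Lower bound: the mode-3 unfolding of T (rows indexed by k, columns by (i,j) = (0,0), (0,1), (1,0), (1,1)) is [[1, 1, 1, 5], [0, -4, 2, -14], [0, 4, -2, 14]].
There the 2×2 minor on rows k ∈ {0, 1}, columns (i,j) ∈ {(0,0), (0,1)} is det [[1, 1], [0, -4]] = -4 ≠ 0, so this unfolding has rank ≥ 2; CP rank is at least every unfolding rank, so rank(T) ≥ 2. (Flattening ranks never certify an upper bound on CP rank; for that we must actually write T with 2 rank-1 terms.)
Upper bound — finding two terms. Write S_k = T[:,:,k] for the frontal slices: S₀ = [[1, 1], [1, 5]], S₁ = [[0, -4], [2, -14]], S₂ = [[0, 4], [-2, 14]].
If T = a₁ (x) b₁ (x) c₁ + a₂ (x) b₂ (x) c₂ then each S_k = c₁[k]·a₁b₁ᵀ + c₂[k]·a₂b₂ᵀ. S₀ and S₁ are linearly independent, so a₁b₁ᵀ and a₂b₂ᵀ must span the same plane of matrices: they are the rank-1 matrices of the form x·S₀ + y·S₁.
det(x·S₀ + y·S₁) is 4·x² − 12·xy + 8·y² = 4·(x − 2·y)(x − y), vanishing at (x:y) = (2:1) and (1:1).
M₁ = 2·S₀ + S₁ = [[2, -2], [4, -4]] = 2·[1, 2][1, -1]ᵀ and M₂ = S₀ + S₁ = [[1, -3], [3, -9]] = [1, 3][1, -3]ᵀ, so take a₁ = [1, 2], b₁ = [1, -1], a₂ = [1, 3], b₂ = [1, -3].
Each slice is an integer combination of E₁ = a₁b₁ᵀ and E₂ = a₂b₂ᵀ: S₀ = 2·E₁ − E₂, S₁ = −2·E₁ + 2·E₂, S₂ = 2·E₁ − 2·E₂; reading off coefficients, c₁ = [2, -2, 2] and c₂ = [-1, 2, -2].
Hence T = [1, 2] (x) [1, -1] (x) [2, -2, 2] + [1, 3] (x) [1, -3] (x) [-1, 2, -2], so rank(T) ≤ 2.
These bounds meet, so rank(T) = 2.
Check entry T[1,0,1] = 2: (2)·(1)·(-2) + (3)·(1)·(2) = 2.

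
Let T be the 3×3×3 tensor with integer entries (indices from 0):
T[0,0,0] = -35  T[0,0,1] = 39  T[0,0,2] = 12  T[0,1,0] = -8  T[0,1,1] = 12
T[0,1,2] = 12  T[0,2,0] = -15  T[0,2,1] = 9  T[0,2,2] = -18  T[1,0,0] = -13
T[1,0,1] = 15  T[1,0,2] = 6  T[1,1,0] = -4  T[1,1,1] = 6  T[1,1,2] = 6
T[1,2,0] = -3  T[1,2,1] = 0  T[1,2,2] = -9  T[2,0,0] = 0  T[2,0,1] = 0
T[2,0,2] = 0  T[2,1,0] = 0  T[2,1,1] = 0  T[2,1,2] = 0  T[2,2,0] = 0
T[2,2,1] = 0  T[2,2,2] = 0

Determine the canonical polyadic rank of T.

Lower bound: the mode-3 unfolding of T (rows indexed by k, columns by (i,j) = (0,0), (0,1), (0,2), (1,0), (1,1), (1,2), (2,0), (2,1), (2,2)) is [[-35, -8, -15, -13, -4, -3, 0, 0, 0], [39, 12, 9, 15, 6, 0, 0, 0, 0], [12, 12, -18, 6, 6, -9, 0, 0, 0]].
There the 2×2 minor on rows k ∈ {0, 1}, columns (i,j) ∈ {(0,0), (0,1)} is det [[-35, -8], [39, 12]] = -108 ≠ 0, so this unfolding has rank ≥ 2; CP rank is at least every unfolding rank, so rank(T) ≥ 2. (Unfolding ranks only ever bound the CP rank from below — rank(T) can be strictly larger than all of them — so the matching upper bound has to come from an explicit 2-term decomposition.)
Upper bound — finding two terms. Write S_k = T[:,:,k] for the frontal slices: S₀ = [[-35, -8, -15], [-13, -4, -3], [0, 0, 0]], S₁ = [[39, 12, 9], [15, 6, 0], [0, 0, 0]], S₂ = [[12, 12, -18], [6, 6, -9], [0, 0, 0]].
If T = a₁ ⊗ b₁ ⊗ c₁ + a₂ ⊗ b₂ ⊗ c₂ then each S_k = c₁[k]·a₁b₁ᵀ + c₂[k]·a₂b₂ᵀ. S₀ and S₁ are linearly independent, so a₁b₁ᵀ and a₂b₂ᵀ must span the same plane of matrices: they are the rank-1 matrices of the form x·S₀ + y·S₁.
The 2×2 minor of x·S₀ + y·S₁ on rows {0,1}, columns {0,1} is 36·x² − 90·xy + 54·y² = 18·(2·x − 3·y)(x − y), vanishing at (x:y) = (3:2) and (1:1).
M₁ = 3·S₀ + 2·S₁ = [[-27, 0, -27], [-9, 0, -9], [0, 0, 0]] = (-9)·(3, 1, 0)(1, 0, 1)ᵀ and M₂ = S₀ + S₁ = [[4, 4, -6], [2, 2, -3], [0, 0, 0]] = (2, 1, 0)(2, 2, -3)ᵀ, so take a₁ = (3, 1, 0), b₁ = (1, 0, 1), a₂ = (2, 1, 0), b₂ = (2, 2, -3).
Each slice is an integer combination of E₁ = a₁b₁ᵀ and E₂ = a₂b₂ᵀ: S₀ = −9·E₁ − 2·E₂, S₁ = 9·E₁ + 3·E₂, S₂ = 3·E₂; reading off coefficients, c₁ = (-9, 9, 0) and c₂ = (-2, 3, 3).
Hence T = (3, 1, 0) ⊗ (1, 0, 1) ⊗ (-9, 9, 0) + (2, 1, 0) ⊗ (2, 2, -3) ⊗ (-2, 3, 3), so rank(T) ≤ 2.
These bounds meet, so rank(T) = 2.
Check entry T[2,2,1] = 0: (0)·(1)·(9) + (0)·(-3)·(3) = 0.

2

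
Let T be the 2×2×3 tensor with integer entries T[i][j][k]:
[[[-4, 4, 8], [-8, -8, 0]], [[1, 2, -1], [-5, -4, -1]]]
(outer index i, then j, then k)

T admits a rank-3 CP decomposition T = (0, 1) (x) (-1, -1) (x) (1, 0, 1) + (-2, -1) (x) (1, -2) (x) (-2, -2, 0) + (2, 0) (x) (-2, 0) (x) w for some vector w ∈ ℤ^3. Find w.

w = (2, 0, -2)

Subtract the known terms from T to get the rank-1 residual R = (2, 0) (x) (-2, 0) (x) w, so R[i,j,k] = a[i]·b[j]·w[k]. Pick indices with nonzero a[0]·b[0] = (2)·(-2) = -4. Only the fibre through (0,0,·) is needed: R[0,0,:] = T[0,0,:] − Σₗ aₗ[0]bₗ[0]cₗ = [-4, 4, 8] − (0)·(-1)·(1, 0, 1) − (-2)·(1)·(-2, -2, 0) = [-8, 0, 8]. Then w[k] = R[0,0,k] / -4 for each k, giving w = [-8, 0, 8] / -4 = (2, 0, -2).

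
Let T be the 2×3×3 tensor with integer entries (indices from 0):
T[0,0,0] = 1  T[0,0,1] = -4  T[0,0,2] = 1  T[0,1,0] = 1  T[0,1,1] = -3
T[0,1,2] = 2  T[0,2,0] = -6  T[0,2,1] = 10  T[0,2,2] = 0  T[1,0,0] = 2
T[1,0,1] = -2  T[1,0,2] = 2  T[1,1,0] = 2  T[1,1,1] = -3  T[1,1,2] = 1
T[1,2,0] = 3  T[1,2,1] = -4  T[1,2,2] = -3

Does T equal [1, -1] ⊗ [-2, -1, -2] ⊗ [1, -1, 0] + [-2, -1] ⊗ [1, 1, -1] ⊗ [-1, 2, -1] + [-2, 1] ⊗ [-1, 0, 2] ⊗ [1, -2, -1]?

Reconstruct entry (0,0,0) from the claimed factors: Σₗ aₗ[0]bₗ[0]cₗ[0] = (1)·(-2)·(1) + (-2)·(1)·(-1) + (-2)·(-1)·(1) = 2, but T[0,0,0] = 1. The claim is false.

No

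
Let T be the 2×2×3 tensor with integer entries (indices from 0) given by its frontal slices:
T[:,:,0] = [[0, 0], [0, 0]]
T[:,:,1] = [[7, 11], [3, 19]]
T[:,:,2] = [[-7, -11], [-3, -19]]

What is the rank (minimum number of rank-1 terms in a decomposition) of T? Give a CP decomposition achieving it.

Lower bound: in the mode-1 unfolding of T (rows indexed by i, columns by (j,k)) the 2×2 minor on rows i ∈ {0, 1}, columns (j,k) ∈ {(0,1), (1,1)} is det [[7, 11], [3, 19]] = 100 ≠ 0, so that unfolding has rank ≥ 2 and hence rank(T) ≥ 2 (CP rank is at least every unfolding rank, though it can be larger).
Upper bound: T[:,:,k] = c[k]·M for every slice, with c = [0, 1, -1] and M = [[7, 11], [3, 19]] (rows i, columns j).
Splitting M by its rows (i = 0, 1), M = [1, 0][7, 11]ᵀ + [0, 1][3, 19]ᵀ.
Hence T = [1, 0] ⊗ [7, 11] ⊗ [0, 1, -1] + [0, 1] ⊗ [3, 19] ⊗ [0, 1, -1], so rank(T) ≤ 2.
These bounds meet, so rank(T) = 2.

rank(T) = 2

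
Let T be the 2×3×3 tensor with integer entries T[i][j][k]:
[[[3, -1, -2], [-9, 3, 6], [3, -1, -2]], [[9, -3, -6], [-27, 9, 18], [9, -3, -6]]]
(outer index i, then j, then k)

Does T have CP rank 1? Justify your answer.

If T = a ⊗ b ⊗ c then every fibre of T is a multiple of the corresponding factor, so read the factors off the fibres through the nonzero entry T[0,0,0] = 3.
The mode-1 fibre T[:,0,0] = [3, 9] gives a = [1, 3] (primitive direction); the mode-2 fibre T[0,:,0] = [3, -9, 3] gives b = [1, -3, 1]; then c[k] = T[0,0,k] / (a[0]·b[0]) = [3, -1, -2] / 1 = [3, -1, -2].
Expanding [1, 3] ⊗ [1, -3, 1] ⊗ [3, -1, -2] reproduces all 18 entries of T, so T = [1, 3] ⊗ [1, -3, 1] ⊗ [3, -1, -2] and rank(T) ≤ 1.
Equivalently every frontal slice T[:,:,k] is c[k] times the rank-1 matrix [1, 3] ⊗ [1, -3, 1]. So T has rank 1 (it is nonzero).

Yes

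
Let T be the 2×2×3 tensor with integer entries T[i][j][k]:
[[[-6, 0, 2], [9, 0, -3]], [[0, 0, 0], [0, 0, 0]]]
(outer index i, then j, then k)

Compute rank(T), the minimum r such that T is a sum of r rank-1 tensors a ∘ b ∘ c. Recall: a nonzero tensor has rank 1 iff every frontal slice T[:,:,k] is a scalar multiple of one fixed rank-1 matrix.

1

Lower bound: T ≠ 0 (e.g. T[0,0,0] = -6), so rank(T) ≥ 1.
Upper bound: if T = a ∘ b ∘ c then every fibre of T is a multiple of the corresponding factor, so read the factors off the fibres through the nonzero entry T[0,0,0] = -6.
The mode-1 fibre T[:,0,0] = [-6, 0] gives a = (1, 0) (primitive direction); the mode-2 fibre T[0,:,0] = [-6, 9] gives b = (2, -3); then c[k] = T[0,0,k] / (a[0]·b[0]) = [-6, 0, 2] / 2 = (-3, 0, 1).
Expanding (1, 0) ∘ (2, -3) ∘ (-3, 0, 1) reproduces all 12 entries of T, so T = (1, 0) ∘ (2, -3) ∘ (-3, 0, 1) and rank(T) ≤ 1.
These bounds meet, so rank(T) = 1.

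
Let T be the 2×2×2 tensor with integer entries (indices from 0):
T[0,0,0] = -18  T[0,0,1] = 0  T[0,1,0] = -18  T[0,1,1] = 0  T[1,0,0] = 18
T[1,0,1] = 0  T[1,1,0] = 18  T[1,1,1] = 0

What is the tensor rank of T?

1

Lower bound: T ≠ 0 (e.g. T[0,0,0] = -18), so rank(T) ≥ 1.
Upper bound: if T = a (x) b (x) c then every fibre of T is a multiple of the corresponding factor, so read the factors off the fibres through the nonzero entry T[0,0,0] = -18.
The mode-1 fibre T[:,0,0] = [-18, 18] gives a = [1, -1] (primitive direction); the mode-2 fibre T[0,:,0] = [-18, -18] gives b = [1, 1]; then c[k] = T[0,0,k] / (a[0]·b[0]) = [-18, 0] / 1 = [-18, 0].
Expanding [1, -1] (x) [1, 1] (x) [-18, 0] reproduces all 8 entries of T, so T = [1, -1] (x) [1, 1] (x) [-18, 0] and rank(T) ≤ 1.
These bounds meet, so rank(T) = 1.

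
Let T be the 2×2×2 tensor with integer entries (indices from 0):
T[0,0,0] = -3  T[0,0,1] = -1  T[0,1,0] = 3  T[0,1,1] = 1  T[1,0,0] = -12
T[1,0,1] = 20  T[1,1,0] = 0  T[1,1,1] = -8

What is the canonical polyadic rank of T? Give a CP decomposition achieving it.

Lower bound: the mode-1 unfolding of T (rows indexed by i, columns by (j,k) = (0,0), (0,1), (1,0), (1,1)) is [[-3, -1, 3, 1], [-12, 20, 0, -8]].
There the 2×2 minor on rows i ∈ {0, 1}, columns (j,k) ∈ {(0,0), (0,1)} is det [[-3, -1], [-12, 20]] = -72 ≠ 0, so this unfolding has rank ≥ 2; CP rank is at least every unfolding rank, so rank(T) ≥ 2. (Unfolding ranks only ever bound the CP rank from below — rank(T) can be strictly larger than all of them — so the matching upper bound has to come from an explicit 2-term decomposition.)
Upper bound — finding two terms. Write S_k = T[:,:,k] for the frontal slices: S₀ = [[-3, 3], [-12, 0]], S₁ = [[-1, 1], [20, -8]].
If T = a₁ ⊗ b₁ ⊗ c₁ + a₂ ⊗ b₂ ⊗ c₂ then each S_k = c₁[k]·a₁b₁ᵀ + c₂[k]·a₂b₂ᵀ. S₀ and S₁ are linearly independent, so a₁b₁ᵀ and a₂b₂ᵀ must span the same plane of matrices: they are the rank-1 matrices of the form x·S₀ + y·S₁.
det(x·S₀ + y·S₁) is 36·x² − 24·xy − 12·y² = 12·(x − y)(3·x + y), vanishing at (x:y) = (1:1) and (1:-3).
M₁ = S₀ + S₁ = [[-4, 4], [8, -8]] = (-4)·[1, -2][1, -1]ᵀ and M₂ = S₀ − 3·S₁ = [[0, 0], [-72, 24]] = (-24)·[0, 1][3, -1]ᵀ, so take a₁ = [1, -2], b₁ = [1, -1], a₂ = [0, 1], b₂ = [3, -1].
Each slice is an integer combination of E₁ = a₁b₁ᵀ and E₂ = a₂b₂ᵀ: S₀ = −3·E₁ − 6·E₂, S₁ = −E₁ + 6·E₂; reading off coefficients, c₁ = [-3, -1] and c₂ = [-6, 6].
Hence T = [1, -2] ⊗ [1, -1] ⊗ [-3, -1] + [0, 1] ⊗ [3, -1] ⊗ [-6, 6], so rank(T) ≤ 2.
These bounds meet, so rank(T) = 2.

rank(T) = 2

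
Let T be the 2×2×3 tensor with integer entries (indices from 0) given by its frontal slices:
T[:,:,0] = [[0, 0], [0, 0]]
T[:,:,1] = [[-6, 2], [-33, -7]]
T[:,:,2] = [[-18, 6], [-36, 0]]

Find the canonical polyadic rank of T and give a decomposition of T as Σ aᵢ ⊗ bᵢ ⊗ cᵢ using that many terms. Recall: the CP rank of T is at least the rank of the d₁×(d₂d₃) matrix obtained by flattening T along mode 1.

rank(T) = 2

Lower bound: the mode-1 unfolding of T (rows indexed by i, columns by (j,k) = (0,0), (0,1), (0,2), (1,0), (1,1), (1,2)) is [[0, -6, -18, 0, 2, 6], [0, -33, -36, 0, -7, 0]].
There the 2×2 minor on rows i ∈ {0, 1}, columns (j,k) ∈ {(0,1), (0,2)} is det [[-6, -18], [-33, -36]] = -378 ≠ 0, so this unfolding has rank ≥ 2; CP rank is at least every unfolding rank, so rank(T) ≥ 2. (Flattening ranks never certify an upper bound on CP rank; for that we must actually write T with 2 rank-1 terms.)
Upper bound — finding two terms. Write S_k = T[:,:,k] for the frontal slices: S₀ = [[0, 0], [0, 0]], S₁ = [[-6, 2], [-33, -7]], S₂ = [[-18, 6], [-36, 0]].
If T = a₁ ⊗ b₁ ⊗ c₁ + a₂ ⊗ b₂ ⊗ c₂ then each S_k = c₁[k]·a₁b₁ᵀ + c₂[k]·a₂b₂ᵀ. S₁ and S₂ are linearly independent, so a₁b₁ᵀ and a₂b₂ᵀ must span the same plane of matrices: they are the rank-1 matrices of the form x·S₁ + y·S₂.
det(x·S₁ + y·S₂) is 108·x² + 396·xy + 216·y² = 36·(x + 3·y)(3·x + 2·y), vanishing at (x:y) = (3:-1) and (2:-3).
M₁ = 3·S₁ − S₂ = [[0, 0], [-63, -21]] = (-21)·[0, 1][3, 1]ᵀ and M₂ = 2·S₁ − 3·S₂ = [[42, -14], [42, -14]] = 14·[1, 1][3, -1]ᵀ, so take a₁ = [0, 1], b₁ = [3, 1], a₂ = [1, 1], b₂ = [3, -1].
Each slice is an integer combination of E₁ = a₁b₁ᵀ and E₂ = a₂b₂ᵀ: S₀ = 0, S₁ = −9·E₁ − 2·E₂, S₂ = −6·E₁ − 6·E₂; reading off coefficients, c₁ = [0, -9, -6] and c₂ = [0, -2, -6].
Hence T = [0, 1] ⊗ [3, 1] ⊗ [0, -9, -6] + [1, 1] ⊗ [3, -1] ⊗ [0, -2, -6], so rank(T) ≤ 2.
These bounds meet, so rank(T) = 2.
Check entry T[0,0,1] = -6: (0)·(3)·(-9) + (1)·(3)·(-2) = -6.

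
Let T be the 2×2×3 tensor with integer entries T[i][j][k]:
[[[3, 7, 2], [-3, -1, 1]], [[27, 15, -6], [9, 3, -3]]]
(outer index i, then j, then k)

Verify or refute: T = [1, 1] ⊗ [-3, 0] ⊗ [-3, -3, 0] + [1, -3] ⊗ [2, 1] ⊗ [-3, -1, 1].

Yes

Reconstruct entrywise from the claimed factors. For example, T[0,1,2] = 1 and Σₗ aₗ[0]bₗ[1]cₗ[2] = (1)·(0)·(0) + (1)·(1)·(1) = 1; checking all 12 entries, every one matches. The claim holds.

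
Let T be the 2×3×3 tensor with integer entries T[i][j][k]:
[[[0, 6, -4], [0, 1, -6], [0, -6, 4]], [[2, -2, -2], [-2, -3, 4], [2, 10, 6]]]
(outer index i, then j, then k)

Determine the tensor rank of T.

3

Lower bound: the mode-3 unfolding of T (rows indexed by k, columns by (i,j) = (0,0), (0,1), (0,2), (1,0), (1,1), (1,2)) is [[0, 0, 0, 2, -2, 2], [6, 1, -6, -2, -3, 10], [-4, -6, 4, -2, 4, 6]].
There the 3×3 minor on rows k ∈ {0, 1, 2}, columns (i,j) ∈ {(0,0), (0,1), (1,0)} is det [[0, 0, 2], [6, 1, -2], [-4, -6, -2]] = -64 ≠ 0, so this unfolding has rank ≥ 3; CP rank is at least every unfolding rank, so rank(T) ≥ 3. (Unfolding ranks only ever bound the CP rank from below — rank(T) can be strictly larger than all of them — so the matching upper bound has to come from an explicit 3-term decomposition.)
Upper bound: T is a sum of 3 rank-1 terms, T = [0, 1] ⊗ [1, -1, 1] ⊗ [2, 4, 2] + [1, -2] ⊗ [2, -1, -2] ⊗ [0, 1, 2] + [2, -1] ⊗ [2, 1, -2] ⊗ [0, 1, -2] (written with every a and b primitive with positive leading entry and the scale carried by c; CP decompositions are not unique, and this one is verified by expanding entrywise), so rank(T) ≤ 3.
These bounds meet, so rank(T) = 3.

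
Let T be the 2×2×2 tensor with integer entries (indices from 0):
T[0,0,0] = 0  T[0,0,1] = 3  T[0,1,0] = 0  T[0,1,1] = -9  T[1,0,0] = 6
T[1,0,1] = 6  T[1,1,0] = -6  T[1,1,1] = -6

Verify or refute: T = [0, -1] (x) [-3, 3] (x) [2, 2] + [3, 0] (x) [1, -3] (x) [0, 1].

Reconstruct entrywise from the claimed factors. For example, T[0,0,1] = 3 and Σₗ aₗ[0]bₗ[0]cₗ[1] = (0)·(-3)·(2) + (3)·(1)·(1) = 3; checking all 8 entries, every one matches. The claim holds.

Yes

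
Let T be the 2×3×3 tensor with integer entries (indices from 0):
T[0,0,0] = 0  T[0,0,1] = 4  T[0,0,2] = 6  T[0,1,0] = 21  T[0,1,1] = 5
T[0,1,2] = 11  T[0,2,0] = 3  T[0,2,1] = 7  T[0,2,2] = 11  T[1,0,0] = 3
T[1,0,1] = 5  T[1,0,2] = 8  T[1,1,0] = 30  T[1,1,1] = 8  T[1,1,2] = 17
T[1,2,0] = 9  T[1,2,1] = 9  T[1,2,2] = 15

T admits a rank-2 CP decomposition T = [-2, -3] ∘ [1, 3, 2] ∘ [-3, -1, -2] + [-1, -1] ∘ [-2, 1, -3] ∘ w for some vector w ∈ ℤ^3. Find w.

Subtract the known terms from T to get the rank-1 residual R = [-1, -1] ∘ [-2, 1, -3] ∘ w, so R[i,j,k] = a[i]·b[j]·w[k]. Pick indices with nonzero a[0]·b[0] = (-1)·(-2) = 2. Only the fibre through (0,0,·) is needed: R[0,0,:] = T[0,0,:] − Σₗ aₗ[0]bₗ[0]cₗ = [0, 4, 6] − (-2)·(1)·[-3, -1, -2] = [-6, 2, 2]. Then w[k] = R[0,0,k] / 2 for each k, giving w = [-6, 2, 2] / 2 = [-3, 1, 1].

w = [-3, 1, 1]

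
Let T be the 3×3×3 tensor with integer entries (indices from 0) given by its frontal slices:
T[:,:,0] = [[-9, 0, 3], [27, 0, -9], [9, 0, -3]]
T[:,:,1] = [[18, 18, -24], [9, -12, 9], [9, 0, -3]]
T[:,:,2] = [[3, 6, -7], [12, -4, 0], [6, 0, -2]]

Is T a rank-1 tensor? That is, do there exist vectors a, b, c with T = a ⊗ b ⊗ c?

No

The mode-1 unfolding of T (rows indexed by i, columns by (j,k) = (0,0), (0,1), (0,2), (1,0), (1,1), (1,2), (2,0), (2,1), (2,2)) is [[-9, 18, 3, 0, 18, 6, 3, -24, -7], [27, 9, 12, 0, -12, -4, -9, 9, 0], [9, 9, 6, 0, 0, 0, -3, -3, -2]].
There the 2×2 minor on rows i ∈ {0, 1}, columns (j,k) ∈ {(0,0), (0,1)} is det [[-9, 18], [27, 9]] = -567 ≠ 0, so this unfolding has rank ≥ 2; CP rank is at least every unfolding rank, so rank(T) ≥ 2.
In particular rank(T) ≥ 2 > 1, so T is not rank-1.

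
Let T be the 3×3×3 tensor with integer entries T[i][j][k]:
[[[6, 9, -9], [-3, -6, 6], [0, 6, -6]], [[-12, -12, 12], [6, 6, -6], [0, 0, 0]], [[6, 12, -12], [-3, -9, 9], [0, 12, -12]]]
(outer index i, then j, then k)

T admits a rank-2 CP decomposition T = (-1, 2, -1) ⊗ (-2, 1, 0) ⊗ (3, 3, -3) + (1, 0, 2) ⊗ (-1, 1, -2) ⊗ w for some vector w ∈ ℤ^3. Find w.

w = (0, -3, 3)

Subtract the known terms from T to get the rank-1 residual R = (1, 0, 2) ⊗ (-1, 1, -2) ⊗ w, so R[i,j,k] = a[i]·b[j]·w[k]. Pick indices with nonzero a[0]·b[0] = (1)·(-1) = -1. Only the fibre through (0,0,·) is needed: R[0,0,:] = T[0,0,:] − Σₗ aₗ[0]bₗ[0]cₗ = [6, 9, -9] − (-1)·(-2)·(3, 3, -3) = [0, 3, -3]. Then w[k] = R[0,0,k] / -1 for each k, giving w = [0, 3, -3] / -1 = (0, -3, 3).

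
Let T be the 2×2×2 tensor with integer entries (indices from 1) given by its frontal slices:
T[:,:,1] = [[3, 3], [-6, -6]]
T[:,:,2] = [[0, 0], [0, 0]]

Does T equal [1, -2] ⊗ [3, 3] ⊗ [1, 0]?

Reconstruct entrywise from the claimed factors. For example, T[1,1,2] = 0 and Σₗ aₗ[1]bₗ[1]cₗ[2] = (1)·(3)·(0) = 0; checking all 8 entries, every one matches. The claim holds.

Yes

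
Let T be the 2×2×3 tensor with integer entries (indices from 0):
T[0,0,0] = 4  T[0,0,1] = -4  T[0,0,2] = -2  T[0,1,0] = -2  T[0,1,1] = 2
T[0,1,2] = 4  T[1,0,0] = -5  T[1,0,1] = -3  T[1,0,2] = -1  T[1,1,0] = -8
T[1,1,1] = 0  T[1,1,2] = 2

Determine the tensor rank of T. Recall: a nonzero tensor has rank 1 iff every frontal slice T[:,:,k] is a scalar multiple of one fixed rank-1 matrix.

3

Lower bound: the mode-3 unfolding of T (rows indexed by k, columns by (i,j) = (0,0), (0,1), (1,0), (1,1)) is [[4, -2, -5, -8], [-4, 2, -3, 0], [-2, 4, -1, 2]].
There the 3×3 minor on rows k ∈ {0, 1, 2}, columns (i,j) ∈ {(0,0), (0,1), (1,0)} is det [[4, -2, -5], [-4, 2, -3], [-2, 4, -1]] = 96 ≠ 0, so this unfolding has rank ≥ 3; CP rank is at least every unfolding rank, so rank(T) ≥ 3. (This is only a lower bound: in general the CP rank may exceed every unfolding rank, so we still need to exhibit 3 rank-1 terms summing to T.)
Upper bound: T is a sum of 3 rank-1 terms, T = [1, -1] ∘ [1, 1] ∘ [4, 0, 0] + [1, 1] ∘ [1, 1] ∘ [-2, -2, 0] + [2, 1] ∘ [1, -2] ∘ [1, -1, -1] (one valid choice — decompositions are not unique — normalised so each a, b is primitive with positive first nonzero entry; check it by expanding all entries), so rank(T) ≤ 3.
These bounds meet, so rank(T) = 3.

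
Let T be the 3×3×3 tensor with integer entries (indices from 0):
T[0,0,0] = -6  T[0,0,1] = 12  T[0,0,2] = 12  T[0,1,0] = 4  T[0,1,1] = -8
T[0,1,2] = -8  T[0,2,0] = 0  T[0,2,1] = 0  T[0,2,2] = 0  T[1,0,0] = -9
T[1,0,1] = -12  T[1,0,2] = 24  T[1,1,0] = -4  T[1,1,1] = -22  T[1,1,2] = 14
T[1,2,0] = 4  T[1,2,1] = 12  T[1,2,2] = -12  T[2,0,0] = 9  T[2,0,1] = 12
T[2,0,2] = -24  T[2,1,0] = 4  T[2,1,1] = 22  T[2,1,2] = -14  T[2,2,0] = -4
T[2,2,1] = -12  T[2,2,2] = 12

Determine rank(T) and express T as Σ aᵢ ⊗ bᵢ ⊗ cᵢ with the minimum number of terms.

Lower bound: the mode-3 unfolding of T (rows indexed by k, columns by (i,j) = (0,0), (0,1), (0,2), (1,0), (1,1), (1,2), (2,0), (2,1), (2,2)) is [[-6, 4, 0, -9, -4, 4, 9, 4, -4], [12, -8, 0, -12, -22, 12, 12, 22, -12], [12, -8, 0, 24, 14, -12, -24, -14, 12]].
There the 2×2 minor on rows k ∈ {0, 1}, columns (i,j) ∈ {(0,0), (1,0)} is det [[-6, -9], [12, -12]] = 180 ≠ 0, so this unfolding has rank ≥ 2; CP rank is at least every unfolding rank, so rank(T) ≥ 2. (This is only a lower bound: in general the CP rank may exceed every unfolding rank, so we still need to exhibit 2 rank-1 terms summing to T.)
Upper bound — finding two terms. Write S_k = T[:,:,k] for the frontal slices: S₀ = [[-6, 4, 0], [-9, -4, 4], [9, 4, -4]], S₁ = [[12, -8, 0], [-12, -22, 12], [12, 22, -12]], S₂ = [[12, -8, 0], [24, 14, -12], [-24, -14, 12]].
If T = a₁ ⊗ b₁ ⊗ c₁ + a₂ ⊗ b₂ ⊗ c₂ then each S_k = c₁[k]·a₁b₁ᵀ + c₂[k]·a₂b₂ᵀ. S₀ and S₁ are linearly independent, so a₁b₁ᵀ and a₂b₂ᵀ must span the same plane of matrices: they are the rank-1 matrices of the form x·S₀ + y·S₁.
The 2×2 minor of x·S₀ + y·S₁ on rows {0,1}, columns {0,1} is 60·x² + 60·xy − 360·y² = 60·(x + 3·y)(x − 2·y), vanishing at (x:y) = (3:-1) and (2:1).
M₁ = 3·S₀ − S₁ = [[-30, 20, 0], [-15, 10, 0], [15, -10, 0]] = (-5)·(2, 1, -1)(3, -2, 0)ᵀ and M₂ = 2·S₀ + S₁ = [[0, 0, 0], [-30, -30, 20], [30, 30, -20]] = (-10)·(0, 1, -1)(3, 3, -2)ᵀ, so take a₁ = (2, 1, -1), b₁ = (3, -2, 0), a₂ = (0, 1, -1), b₂ = (3, 3, -2).
Each slice is an integer combination of E₁ = a₁b₁ᵀ and E₂ = a₂b₂ᵀ: S₀ = −E₁ − 2·E₂, S₁ = 2·E₁ − 6·E₂, S₂ = 2·E₁ + 6·E₂; reading off coefficients, c₁ = (-1, 2, 2) and c₂ = (-2, -6, 6).
Hence T = (2, 1, -1) ⊗ (3, -2, 0) ⊗ (-1, 2, 2) + (0, 1, -1) ⊗ (3, 3, -2) ⊗ (-2, -6, 6), so rank(T) ≤ 2.
These bounds meet, so rank(T) = 2.
Check entry T[0,2,0] = 0: (2)·(0)·(-1) + (0)·(-2)·(-2) = 0.

rank(T) = 2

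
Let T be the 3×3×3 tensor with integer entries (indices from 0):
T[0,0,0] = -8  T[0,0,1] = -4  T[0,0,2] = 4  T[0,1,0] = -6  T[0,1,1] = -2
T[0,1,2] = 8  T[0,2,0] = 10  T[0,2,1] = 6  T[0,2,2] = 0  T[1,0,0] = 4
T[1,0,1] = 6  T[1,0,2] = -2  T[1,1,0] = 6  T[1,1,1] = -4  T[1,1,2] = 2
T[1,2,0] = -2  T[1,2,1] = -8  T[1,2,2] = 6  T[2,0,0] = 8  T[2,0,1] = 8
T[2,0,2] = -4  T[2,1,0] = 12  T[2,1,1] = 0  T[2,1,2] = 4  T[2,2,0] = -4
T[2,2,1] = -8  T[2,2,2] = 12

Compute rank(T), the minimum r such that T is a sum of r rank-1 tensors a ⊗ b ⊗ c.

Lower bound: in the mode-3 unfolding of T (rows indexed by k, columns by (i,j)) the 3×3 minor on rows k ∈ {0, 1, 2}, columns (i,j) ∈ {(0,0), (0,1), (1,0)} is det [[-8, -6, 4], [-4, -2, 6], [4, 8, -2]] = 160 ≠ 0, so that unfolding has rank ≥ 3 and hence rank(T) ≥ 3 (CP rank is at least every unfolding rank, though it can be larger).
Upper bound: T is a sum of 3 rank-1 terms, T = [0, 1, 1] ⊗ [1, -2, -2] ⊗ [0, 4, 0] + [1, 1, 2] ⊗ [0, 1, 1] ⊗ [2, 2, 4] + [2, -1, -2] ⊗ [1, 1, -1] ⊗ [-4, -2, 2] (one valid choice — decompositions are not unique — normalised so each a, b is primitive with positive first nonzero entry; check it by expanding all entries), so rank(T) ≤ 3.
These bounds meet, so rank(T) = 3.

3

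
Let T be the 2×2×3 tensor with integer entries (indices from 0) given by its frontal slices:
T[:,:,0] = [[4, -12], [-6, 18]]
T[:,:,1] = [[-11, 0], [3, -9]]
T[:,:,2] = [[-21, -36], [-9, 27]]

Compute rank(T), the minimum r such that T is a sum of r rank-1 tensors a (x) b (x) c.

Lower bound: in the mode-3 unfolding of T (rows indexed by k, columns by (i,j)) the 2×2 minor on rows k ∈ {0, 1}, columns (i,j) ∈ {(0,0), (0,1)} is det [[4, -12], [-11, 0]] = -132 ≠ 0, so that unfolding has rank ≥ 2 and hence rank(T) ≥ 2 (CP rank is at least every unfolding rank, though it can be larger).
Upper bound: with S_k = T[:,:,k], the two rank-1 terms a₁b₁ᵀ, a₂b₂ᵀ are the rank-1 members of the pencil x·S₀ + y·S₁.
det(x·S₀ + y·S₁) is −198·xy + 99·y² = (-99)·(2·x − y)(y), vanishing at (x:y) = (1:2) and (1:0).
M₁ = S₀ + 2·S₁ = [[-18, -12], [0, 0]] = (-6)·[1, 0][3, 2]ᵀ and M₂ = S₀ = [[4, -12], [-6, 18]] = 2·[2, -3][1, -3]ᵀ, so take a₁ = [1, 0], b₁ = [3, 2], a₂ = [2, -3], b₂ = [1, -3].
Each slice is an integer combination of E₁ = a₁b₁ᵀ and E₂ = a₂b₂ᵀ: S₀ = 2·E₂, S₁ = −3·E₁ − E₂, S₂ = −9·E₁ + 3·E₂; reading off coefficients, c₁ = [0, -3, -9] and c₂ = [2, -1, 3].
Hence T = [1, 0] (x) [3, 2] (x) [0, -3, -9] + [2, -3] (x) [1, -3] (x) [2, -1, 3], so rank(T) ≤ 2.
These bounds meet, so rank(T) = 2.

2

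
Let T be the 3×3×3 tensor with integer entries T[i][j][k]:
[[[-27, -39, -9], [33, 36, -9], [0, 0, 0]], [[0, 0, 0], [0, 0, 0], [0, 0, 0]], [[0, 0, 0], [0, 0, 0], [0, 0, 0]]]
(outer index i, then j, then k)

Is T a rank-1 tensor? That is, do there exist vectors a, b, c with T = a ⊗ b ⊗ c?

No

The mode-2 unfolding of T (rows indexed by j, columns by (i,k) = (0,0), (0,1), (0,2), (1,0), (1,1), (1,2), (2,0), (2,1), (2,2)) is [[-27, -39, -9, 0, 0, 0, 0, 0, 0], [33, 36, -9, 0, 0, 0, 0, 0, 0], [0, 0, 0, 0, 0, 0, 0, 0, 0]].
There the 2×2 minor on rows j ∈ {0, 1}, columns (i,k) ∈ {(0,0), (0,1)} is det [[-27, -39], [33, 36]] = 315 ≠ 0, so this unfolding has rank ≥ 2; CP rank is at least every unfolding rank, so rank(T) ≥ 2.
In particular rank(T) ≥ 2 > 1, so T is not rank-1.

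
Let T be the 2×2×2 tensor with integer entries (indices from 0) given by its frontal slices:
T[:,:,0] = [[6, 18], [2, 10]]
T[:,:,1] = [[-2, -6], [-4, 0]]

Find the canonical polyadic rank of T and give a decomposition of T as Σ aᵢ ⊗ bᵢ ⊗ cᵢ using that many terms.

rank(T) = 2

Lower bound: the mode-3 unfolding of T (rows indexed by k, columns by (i,j) = (0,0), (0,1), (1,0), (1,1)) is [[6, 18, 2, 10], [-2, -6, -4, 0]].
There the 2×2 minor on rows k ∈ {0, 1}, columns (i,j) ∈ {(0,0), (1,0)} is det [[6, 2], [-2, -4]] = -20 ≠ 0, so this unfolding has rank ≥ 2; CP rank is at least every unfolding rank, so rank(T) ≥ 2. (Flattening ranks never certify an upper bound on CP rank; for that we must actually write T with 2 rank-1 terms.)
Upper bound — finding two terms. Write S_k = T[:,:,k] for the frontal slices: S₀ = [[6, 18], [2, 10]], S₁ = [[-2, -6], [-4, 0]].
If T = a₁ ⊗ b₁ ⊗ c₁ + a₂ ⊗ b₂ ⊗ c₂ then each S_k = c₁[k]·a₁b₁ᵀ + c₂[k]·a₂b₂ᵀ. S₀ and S₁ are linearly independent, so a₁b₁ᵀ and a₂b₂ᵀ must span the same plane of matrices: they are the rank-1 matrices of the form x·S₀ + y·S₁.
det(x·S₀ + y·S₁) is 24·x² + 64·xy − 24·y² = 8·(x + 3·y)(3·x − y), vanishing at (x:y) = (3:-1) and (1:3).
M₁ = 3·S₀ − S₁ = [[20, 60], [10, 30]] = 10·(2, 1)(1, 3)ᵀ and M₂ = S₀ + 3·S₁ = [[0, 0], [-10, 10]] = (-10)·(0, 1)(1, -1)ᵀ, so take a₁ = (2, 1), b₁ = (1, 3), a₂ = (0, 1), b₂ = (1, -1).
Each slice is an integer combination of E₁ = a₁b₁ᵀ and E₂ = a₂b₂ᵀ: S₀ = 3·E₁ − E₂, S₁ = −E₁ − 3·E₂; reading off coefficients, c₁ = (3, -1) and c₂ = (-1, -3).
Hence T = (2, 1) ⊗ (1, 3) ⊗ (3, -1) + (0, 1) ⊗ (1, -1) ⊗ (-1, -3), so rank(T) ≤ 2.
These bounds meet, so rank(T) = 2.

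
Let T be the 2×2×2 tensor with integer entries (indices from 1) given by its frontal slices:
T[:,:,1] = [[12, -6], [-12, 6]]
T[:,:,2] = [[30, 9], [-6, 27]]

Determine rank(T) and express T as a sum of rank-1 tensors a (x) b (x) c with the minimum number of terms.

rank(T) = 2

Lower bound: in the mode-3 unfolding of T (rows indexed by k, columns by (i,j)) the 2×2 minor on rows k ∈ {1, 2}, columns (i,j) ∈ {(1,1), (1,2)} is det [[12, -6], [30, 9]] = 288 ≠ 0, so that unfolding has rank ≥ 2 and hence rank(T) ≥ 2 (CP rank is at least every unfolding rank, though it can be larger).
Upper bound: with S_k = T[:,:,k], the two rank-1 terms a₁b₁ᵀ, a₂b₂ᵀ are the rank-1 members of the pencil x·S₁ + y·S₂.
det(x·S₁ + y·S₂) is 576·xy + 864·y² = 288·(2·x + 3·y)(y), vanishing at (x:y) = (3:-2) and (1:0).
M₁ = 3·S₁ − 2·S₂ = [[-24, -36], [-24, -36]] = (-12)·[1, 1][2, 3]ᵀ and M₂ = S₁ = [[12, -6], [-12, 6]] = 6·[1, -1][2, -1]ᵀ, so take a₁ = [1, 1], b₁ = [2, 3], a₂ = [1, -1], b₂ = [2, -1].
Each slice is an integer combination of E₁ = a₁b₁ᵀ and E₂ = a₂b₂ᵀ: S₁ = 6·E₂, S₂ = 6·E₁ + 9·E₂; reading off coefficients, c₁ = [0, 6] and c₂ = [6, 9].
Hence T = [1, 1] (x) [2, 3] (x) [0, 6] + [1, -1] (x) [2, -1] (x) [6, 9], so rank(T) ≤ 2.
These bounds meet, so rank(T) = 2.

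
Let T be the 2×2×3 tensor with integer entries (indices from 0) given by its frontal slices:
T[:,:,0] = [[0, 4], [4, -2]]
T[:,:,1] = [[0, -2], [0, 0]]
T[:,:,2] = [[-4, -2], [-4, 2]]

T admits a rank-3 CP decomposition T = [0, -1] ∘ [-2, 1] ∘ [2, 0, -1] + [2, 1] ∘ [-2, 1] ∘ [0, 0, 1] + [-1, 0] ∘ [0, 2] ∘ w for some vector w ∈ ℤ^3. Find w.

Subtract the known terms from T to get the rank-1 residual R = [-1, 0] ∘ [0, 2] ∘ w, so R[i,j,k] = a[i]·b[j]·w[k]. Pick indices with nonzero a[0]·b[1] = (-1)·(2) = -2. Only the fibre through (0,1,·) is needed: R[0,1,:] = T[0,1,:] − Σₗ aₗ[0]bₗ[1]cₗ = [4, -2, -2] − (0)·(1)·[2, 0, -1] − (2)·(1)·[0, 0, 1] = [4, -2, -4]. Then w[k] = R[0,1,k] / -2 for each k, giving w = [4, -2, -4] / -2 = [-2, 1, 2].

w = [-2, 1, 2]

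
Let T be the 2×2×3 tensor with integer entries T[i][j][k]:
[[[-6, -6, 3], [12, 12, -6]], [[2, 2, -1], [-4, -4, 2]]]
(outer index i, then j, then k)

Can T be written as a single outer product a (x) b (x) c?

If T = a (x) b (x) c then every fibre of T is a multiple of the corresponding factor, so read the factors off the fibres through the nonzero entry T[0,0,0] = -6.
The mode-1 fibre T[:,0,0] = [-6, 2] gives a = [3, -1] (primitive direction); the mode-2 fibre T[0,:,0] = [-6, 12] gives b = [1, -2]; then c[k] = T[0,0,k] / (a[0]·b[0]) = [-6, -6, 3] / 3 = [-2, -2, 1].
Expanding [3, -1] (x) [1, -2] (x) [-2, -2, 1] reproduces all 12 entries of T, so T = [3, -1] (x) [1, -2] (x) [-2, -2, 1] and rank(T) ≤ 1.
Equivalently every frontal slice T[:,:,k] is c[k] times the rank-1 matrix [3, -1] (x) [1, -2]. So T has rank 1 (it is nonzero).

Yes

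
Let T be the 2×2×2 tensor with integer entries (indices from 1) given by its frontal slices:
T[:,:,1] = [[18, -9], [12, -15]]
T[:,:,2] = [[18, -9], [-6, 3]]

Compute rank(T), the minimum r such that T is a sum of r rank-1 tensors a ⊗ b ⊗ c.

Lower bound: the mode-1 unfolding of T (rows indexed by i, columns by (j,k) = (1,1), (1,2), (2,1), (2,2)) is [[18, 18, -9, -9], [12, -6, -15, 3]].
There the 2×2 minor on rows i ∈ {1, 2}, columns (j,k) ∈ {(1,1), (1,2)} is det [[18, 18], [12, -6]] = -324 ≠ 0, so this unfolding has rank ≥ 2; CP rank is at least every unfolding rank, so rank(T) ≥ 2. (Unfolding ranks only ever bound the CP rank from below — rank(T) can be strictly larger than all of them — so the matching upper bound has to come from an explicit 2-term decomposition.)
Upper bound — finding two terms. Write S_k = T[:,:,k] for the frontal slices: S₁ = [[18, -9], [12, -15]], S₂ = [[18, -9], [-6, 3]].
If T = a₁ ⊗ b₁ ⊗ c₁ + a₂ ⊗ b₂ ⊗ c₂ then each S_k = c₁[k]·a₁b₁ᵀ + c₂[k]·a₂b₂ᵀ. S₁ and S₂ are linearly independent, so a₁b₁ᵀ and a₂b₂ᵀ must span the same plane of matrices: they are the rank-1 matrices of the form x·S₁ + y·S₂.
det(x·S₁ + y·S₂) is −162·x² − 162·xy = (-162)·(x + y)(x), vanishing at (x:y) = (1:-1) and (0:1).
M₁ = S₁ − S₂ = [[0, 0], [18, -18]] = 18·[0, 1][1, -1]ᵀ and M₂ = S₂ = [[18, -9], [-6, 3]] = 3·[3, -1][2, -1]ᵀ, so take a₁ = [0, 1], b₁ = [1, -1], a₂ = [3, -1], b₂ = [2, -1].
Each slice is an integer combination of E₁ = a₁b₁ᵀ and E₂ = a₂b₂ᵀ: S₁ = 18·E₁ + 3·E₂, S₂ = 3·E₂; reading off coefficients, c₁ = [18, 0] and c₂ = [3, 3].
Hence T = [0, 1] ⊗ [1, -1] ⊗ [18, 0] + [3, -1] ⊗ [2, -1] ⊗ [3, 3], so rank(T) ≤ 2.
These bounds meet, so rank(T) = 2.

2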